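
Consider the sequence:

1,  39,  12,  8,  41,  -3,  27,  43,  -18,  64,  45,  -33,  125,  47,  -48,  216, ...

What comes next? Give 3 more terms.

49, -63, 343

Split by position mod 3 into 3 tracks.
Subsequence A: 1, 8, 27, 64, 125, 216 (consecutive cubes n³ from n = 1).
Subsequence B: 39, 41, 43, 45, 47 (arithmetic with common difference +2).
Subsequence C: 12, -3, -18, -33, -48 (arithmetic, step −15).
The 17th slot belongs to subsequence B; its 6th term is 49.
Term 18 comes from subsequence C (its 6th entry): -63.
Position 19 falls in subsequence A as its term 7, giving 343.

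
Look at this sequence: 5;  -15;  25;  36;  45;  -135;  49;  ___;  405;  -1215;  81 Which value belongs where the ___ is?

The slot pattern repeats as AABB (period 4), so there are 2 interleaved tracks.
Track A: 5, -15, 45, -135, 405, -1215 — multiplying by -3 each time.
Track B: 25, 36, 49, ?, 81 — consecutive squares n² from n = 5.
The gap is track B's term 4; the rule gives 64.

64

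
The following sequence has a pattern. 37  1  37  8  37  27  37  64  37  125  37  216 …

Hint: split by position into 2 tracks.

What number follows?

37

Taking every 2nd term gives 2 separate tracks.
Track A: 37, 37, 37, 37, 37, 37 — always 37.
Track B: 1, 8, 27, 64, 125, 216 — perfect cubes starting at 1³.
The 13th slot belongs to track A; its 7th term is 37.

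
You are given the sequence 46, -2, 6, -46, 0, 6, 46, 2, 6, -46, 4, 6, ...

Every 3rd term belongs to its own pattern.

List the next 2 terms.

46, 6

Split by position mod 3 into 3 tracks.
Track A is 46, -46, 46, -46, which is the oscillation 46·(−1)^(n+1).
Track B is -2, 0, 2, 4, which is linear: a_n = -4 + 2·n.
Track C is 6, 6, 6, 6, which is always 6.
The 13th slot belongs to track A; its 5th term is 46.
Term 14 comes from track B (its 5th entry): 6.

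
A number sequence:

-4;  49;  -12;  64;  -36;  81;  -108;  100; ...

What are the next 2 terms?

-324, 121

Split by position mod 2 into 2 tracks.
Track A: -4, -12, -36, -108 — geometric with ratio 3.
Track B: 49, 64, 81, 100 — consecutive squares n² from n = 7.
Position 9 → track A, term 5 = -324.
The 10th slot belongs to track B; its 5th term is 121.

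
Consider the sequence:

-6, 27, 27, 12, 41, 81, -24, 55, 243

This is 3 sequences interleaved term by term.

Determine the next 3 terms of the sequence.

Split by position mod 3 into 3 tracks.
Subsequence A: -6, 12, -24. Multiplying by -2 each time.
Subsequence B: 27, 41, 55. Arithmetic, step +14.
Subsequence C: 27, 81, 243. Successive powers of 3.
Position 10 → subsequence A, term 4 = 48.
Position 11 falls in subsequence B as its term 4, giving 69.
The 12th slot belongs to subsequence C; its 4th term is 729.

48, 69, 729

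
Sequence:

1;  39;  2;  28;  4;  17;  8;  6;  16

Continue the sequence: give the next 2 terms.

-5, 32

Odd-indexed and even-indexed terms follow separate rules.
Subsequence A: 1, 2, 4, 8, 16 (successive powers of 2).
Subsequence B: 39, 28, 17, 6 (subtracting 11 each time).
The 10th slot belongs to subsequence B; its 5th term is -5.
Position 11 → subsequence A, term 6 = 32.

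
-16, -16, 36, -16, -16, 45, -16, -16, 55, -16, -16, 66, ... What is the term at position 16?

The slot pattern repeats as AAB (period 3), so there are 2 interleaved tracks.
Subsequence A: -16, -16, -16, -16, -16, -16, -16, -16. Constant -16.
Subsequence B: 36, 45, 55, 66. Triangular numbers n(n+1)/2 for n = 8, 9, ….
Term 16 comes from subsequence A (its 11th entry): -16.

-16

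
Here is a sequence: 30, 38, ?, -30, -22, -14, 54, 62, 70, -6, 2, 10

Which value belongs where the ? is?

46

Reading positions in blocks of 6 reveals the pattern AAABBB — 2 tracks woven together.
Subsequence A is 30, 38, ?, 54, 62, 70, which is arithmetic with common difference +8.
Subsequence B is -30, -22, -14, -6, 2, 10, which is arithmetic with common difference +8.
The gap is subsequence A's term 3; the rule gives 46.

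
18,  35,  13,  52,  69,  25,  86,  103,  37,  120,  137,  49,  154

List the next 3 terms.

171, 61, 188

Reading positions in blocks of 3 reveals the pattern AAB — 2 tracks woven together.
Subsequence A = 18, 35, 52, 69, 86, 103, 120, 137, 154: adding 17 each time.
Subsequence B = 13, 25, 37, 49: adding 12 each time.
Position 14 → subsequence A, term 10 = 171.
Term 15 comes from subsequence B (its 5th entry): 61.
Position 16 falls in subsequence A as its term 11, giving 188.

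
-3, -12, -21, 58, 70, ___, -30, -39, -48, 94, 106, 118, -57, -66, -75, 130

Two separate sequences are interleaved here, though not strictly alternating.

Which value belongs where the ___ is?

Positions follow the repeating pattern AAABBB; grouping by letter gives 2 tracks.
Stream A: -3, -12, -21, -30, -39, -48, -57, -66, -75 — arithmetic, step −9.
Stream B: 58, 70, ?, 94, 106, 118, 130 — arithmetic with common difference +12.
So the missing entry in stream B is 82.

82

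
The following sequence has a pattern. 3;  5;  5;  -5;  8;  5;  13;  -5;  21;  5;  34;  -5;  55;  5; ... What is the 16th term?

The terms cycle through 2 interleaved subsequences.
Stream A: 3, 5, 8, 13, 21, 34, 55 (each term equals the sum of the previous two).
Stream B: 5, -5, 5, -5, 5, -5, 5 (the oscillation 5·(−1)^(n+1)).
Term 16 comes from stream B (its 8th entry): -5.

-5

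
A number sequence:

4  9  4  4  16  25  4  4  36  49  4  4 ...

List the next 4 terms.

Positions follow the repeating pattern AABB; grouping by letter gives 2 tracks.
Subsequence A: 4, 9, 16, 25, 36, 49 (perfect squares starting at 2²).
Subsequence B: 4, 4, 4, 4, 4, 4 (always 4).
The 13th slot belongs to subsequence A; its 7th term is 64.
The 14th slot belongs to subsequence A; its 8th term is 81.
Position 15 → subsequence B, term 7 = 4.
Position 16 falls in subsequence B as its term 8, giving 4.

64, 81, 4, 4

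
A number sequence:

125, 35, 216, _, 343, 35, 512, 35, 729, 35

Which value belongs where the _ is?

35

The terms cycle through 2 interleaved subsequences.
Track A: 125, 216, 343, 512, 729 (consecutive cubes n³ from n = 5).
Track B: 35, ?, 35, 35, 35 (the constant sequence 35).
The gap is track B's term 2; the rule gives 35.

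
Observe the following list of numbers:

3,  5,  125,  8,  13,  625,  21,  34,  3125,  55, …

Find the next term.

Reading positions in blocks of 3 reveals the pattern AAB — 2 tracks woven together.
Track A: 3, 5, 8, 13, 21, 34, 55. Fibonacci-style (each term is the sum of the two before it).
Track B: 125, 625, 3125. Successive powers of 5.
Position 11 falls in track A as its term 8, giving 89.

89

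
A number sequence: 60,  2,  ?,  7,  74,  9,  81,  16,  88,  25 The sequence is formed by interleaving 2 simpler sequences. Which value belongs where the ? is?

Split by position mod 2 into 2 tracks.
Stream A = 60, ?, 74, 81, 88: linear: a_n = 53 + 7·n.
Stream B = 2, 7, 9, 16, 25: a Fibonacci-like recurrence a_n = a_{n-1} + a_{n-2}.
Stream A's pattern makes the blank 67.

67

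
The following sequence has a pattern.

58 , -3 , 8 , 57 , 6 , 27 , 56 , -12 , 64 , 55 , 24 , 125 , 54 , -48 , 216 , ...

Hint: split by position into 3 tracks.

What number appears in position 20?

The terms cycle through 3 interleaved subsequences.
Track A: 58, 57, 56, 55, 54 — subtracting 1 each time.
Track B: -3, 6, -12, 24, -48 — multiplying by -2 each time.
Track C: 8, 27, 64, 125, 216 — perfect cubes starting at 2³.
Position 20 → track B, term 7 = -192.

-192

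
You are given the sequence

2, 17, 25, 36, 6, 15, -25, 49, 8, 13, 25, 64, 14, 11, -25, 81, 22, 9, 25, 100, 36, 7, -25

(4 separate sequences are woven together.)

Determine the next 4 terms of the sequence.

121, 58, 5, 25

Taking every 4th term gives 4 separate tracks.
Stream A = 2, 6, 8, 14, 22, 36: each term equals the sum of the previous two.
Stream B = 17, 15, 13, 11, 9, 7: arithmetic, step −2.
Stream C = 25, -25, 25, -25, 25, -25: oscillating between 25 and -25.
Stream D = 36, 49, 64, 81, 100: the squares 6², 7², 8², ….
Term 24 comes from stream D (its 6th entry): 121.
Position 25 falls in stream A as its term 7, giving 58.
The 26th slot belongs to stream B; its 7th term is 5.
Position 27 → stream C, term 7 = 25.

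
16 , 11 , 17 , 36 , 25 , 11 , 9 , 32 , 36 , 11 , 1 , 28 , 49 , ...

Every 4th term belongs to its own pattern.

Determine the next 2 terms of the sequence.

11, -7

Read the sequence 4 terms at a time; column i is its own pattern.
Stream A is 16, 25, 36, 49, which is consecutive squares n² from n = 4.
Stream B is 11, 11, 11, which is always 11.
Stream C is 17, 9, 1, which is linear: a_n = 25 − 8·n.
Stream D is 36, 32, 28, which is arithmetic, step −4.
The 14th slot belongs to stream B; its 4th term is 11.
Position 15 falls in stream C as its term 4, giving -7.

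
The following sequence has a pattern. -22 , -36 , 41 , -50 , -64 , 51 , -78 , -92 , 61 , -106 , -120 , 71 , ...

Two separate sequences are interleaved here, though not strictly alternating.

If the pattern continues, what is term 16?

-162

The slot pattern repeats as AAB (period 3), so there are 2 interleaved tracks.
Subsequence A: -22, -36, -50, -64, -78, -92, -106, -120 — arithmetic, step −14.
Subsequence B: 41, 51, 61, 71 — arithmetic with common difference +10.
The 16th slot belongs to subsequence A; its 11th term is -162.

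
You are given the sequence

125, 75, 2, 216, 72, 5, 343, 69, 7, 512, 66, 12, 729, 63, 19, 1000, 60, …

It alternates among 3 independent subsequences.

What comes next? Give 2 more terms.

Read the sequence 3 terms at a time; column i is its own pattern.
Track A is 125, 216, 343, 512, 729, 1000, which is perfect cubes starting at 5³.
Track B is 75, 72, 69, 66, 63, 60, which is arithmetic with common difference −3.
Track C is 2, 5, 7, 12, 19, which is each term equals the sum of the previous two.
Term 18 comes from track C (its 6th entry): 31.
Term 19 comes from track A (its 7th entry): 1331.

31, 1331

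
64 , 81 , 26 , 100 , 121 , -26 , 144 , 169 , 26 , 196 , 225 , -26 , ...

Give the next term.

256

Positions follow the repeating pattern AAB; grouping by letter gives 2 tracks.
Track A is 64, 81, 100, 121, 144, 169, 196, 225, which is the squares 8², 9², 10², ….
Track B is 26, -26, 26, -26, which is oscillating between 26 and -26.
The 13th slot belongs to track A; its 9th term is 256.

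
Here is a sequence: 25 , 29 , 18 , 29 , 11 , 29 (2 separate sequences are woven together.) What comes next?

Taking every 2nd term gives 2 separate tracks.
Track A: 25, 18, 11. Arithmetic, step −7.
Track B: 29, 29, 29. Always 29.
The 7th slot belongs to track A; its 4th term is 4.

4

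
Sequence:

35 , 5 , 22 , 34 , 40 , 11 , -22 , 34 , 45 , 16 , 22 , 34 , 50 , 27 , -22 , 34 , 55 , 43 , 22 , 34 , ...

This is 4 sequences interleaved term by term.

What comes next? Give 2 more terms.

60, 70

The terms cycle through 4 interleaved subsequences.
Subsequence A: 35, 40, 45, 50, 55 (arithmetic with common difference +5).
Subsequence B: 5, 11, 16, 27, 43 (a Fibonacci-like recurrence a_n = a_{n-1} + a_{n-2}).
Subsequence C: 22, -22, 22, -22, 22 (the oscillation 22·(−1)^(n+1)).
Subsequence D: 34, 34, 34, 34, 34 (the constant sequence 34).
Position 21 → subsequence A, term 6 = 60.
Position 22 → subsequence B, term 6 = 70.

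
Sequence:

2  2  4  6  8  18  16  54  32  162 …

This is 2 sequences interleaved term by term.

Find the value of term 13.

Odd-indexed and even-indexed terms follow separate rules.
Track A is 2, 4, 8, 16, 32, which is powers of 2.
Track B is 2, 6, 18, 54, 162, which is geometric with ratio 3.
Position 13 falls in track A as its term 7, giving 128.

128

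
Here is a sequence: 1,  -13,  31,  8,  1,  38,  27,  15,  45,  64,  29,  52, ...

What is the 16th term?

Split by position mod 3: positions 1, 4, 7, … form one track, and each other residue class forms its own.
Track A = 1, 8, 27, 64: perfect cubes starting at 1³.
Track B = -13, 1, 15, 29: linear: a_n = -27 + 14·n.
Track C = 31, 38, 45, 52: arithmetic, step +7.
Term 16 comes from track A (its 6th entry): 216.

216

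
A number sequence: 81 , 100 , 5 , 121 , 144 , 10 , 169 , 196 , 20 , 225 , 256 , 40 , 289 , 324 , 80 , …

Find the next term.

The slot pattern repeats as AAB (period 3), so there are 2 interleaved tracks.
Subsequence A is 81, 100, 121, 144, 169, 196, 225, 256, 289, 324, which is perfect squares starting at 9².
Subsequence B is 5, 10, 20, 40, 80, which is multiplying by 2 each time.
Position 16 falls in subsequence A as its term 11, giving 361.

361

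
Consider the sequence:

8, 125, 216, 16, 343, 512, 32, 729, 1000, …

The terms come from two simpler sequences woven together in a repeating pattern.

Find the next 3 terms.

64, 1331, 1728

The slot pattern repeats as ABB (period 3), so there are 2 interleaved tracks.
Track A: 8, 16, 32. Successive powers of 2.
Track B: 125, 216, 343, 512, 729, 1000. Consecutive cubes n³ from n = 5.
Position 10 → track A, term 4 = 64.
Position 11 → track B, term 7 = 1331.
Position 12 → track B, term 8 = 1728.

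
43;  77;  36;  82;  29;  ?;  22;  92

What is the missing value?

Odd-indexed and even-indexed terms follow separate rules.
Track A: 43, 36, 29, 22 — arithmetic with common difference −7.
Track B: 77, 82, ?, 92 — arithmetic, step +5.
Filling track B at index 3 by its rule yields 87.

87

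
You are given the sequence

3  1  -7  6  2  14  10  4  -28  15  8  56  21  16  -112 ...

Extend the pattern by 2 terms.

28, 32

Read the sequence 3 terms at a time; column i is its own pattern.
Track A: 3, 6, 10, 15, 21 (triangular numbers starting at T_2).
Track B: 1, 2, 4, 8, 16 (powers 2^0, 2^1, 2^2, …).
Track C: -7, 14, -28, 56, -112 (multiplying by -2 each time).
Term 16 comes from track A (its 6th entry): 28.
The 17th slot belongs to track B; its 6th term is 32.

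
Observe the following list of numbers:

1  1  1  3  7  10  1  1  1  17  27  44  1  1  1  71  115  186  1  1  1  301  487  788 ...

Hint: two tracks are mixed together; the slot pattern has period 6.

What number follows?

1

Reading positions in blocks of 6 reveals the pattern AAABBB — 2 tracks woven together.
Track A is 1, 1, 1, 1, 1, 1, 1, 1, 1, 1, 1, 1, which is always 1.
Track B is 3, 7, 10, 17, 27, 44, 71, 115, 186, 301, 487, 788, which is a Fibonacci-like recurrence a_n = a_{n-1} + a_{n-2}.
Position 25 falls in track A as its term 13, giving 1.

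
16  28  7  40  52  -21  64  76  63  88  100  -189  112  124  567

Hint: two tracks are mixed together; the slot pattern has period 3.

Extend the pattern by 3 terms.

136, 148, -1701

Positions follow the repeating pattern AAB; grouping by letter gives 2 tracks.
Track A: 16, 28, 40, 52, 64, 76, 88, 100, 112, 124 — adding 12 each time.
Track B: 7, -21, 63, -189, 567 — multiplying by -3 each time.
Position 16 → track A, term 11 = 136.
Term 17 comes from track A (its 12th entry): 148.
The 18th slot belongs to track B; its 6th term is -1701.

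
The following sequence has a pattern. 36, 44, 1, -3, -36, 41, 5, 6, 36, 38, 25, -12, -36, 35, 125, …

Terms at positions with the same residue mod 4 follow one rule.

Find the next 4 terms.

The terms cycle through 4 interleaved subsequences.
Track A is 36, -36, 36, -36, which is oscillating between 36 and -36.
Track B is 44, 41, 38, 35, which is arithmetic, step −3.
Track C is 1, 5, 25, 125, which is powers 5^0, 5^1, 5^2, ….
Track D is -3, 6, -12, which is geometric with ratio -2.
Position 16 → track D, term 4 = 24.
Term 17 comes from track A (its 5th entry): 36.
Position 18 → track B, term 5 = 32.
Term 19 comes from track C (its 5th entry): 625.

24, 36, 32, 625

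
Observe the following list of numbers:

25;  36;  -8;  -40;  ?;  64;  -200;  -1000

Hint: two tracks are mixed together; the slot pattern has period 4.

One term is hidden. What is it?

49

The slot pattern repeats as AABB (period 4), so there are 2 interleaved tracks.
Track A = 25, 36, ?, 64: consecutive squares n² from n = 5.
Track B = -8, -40, -200, -1000: geometric with ratio 5.
So the missing entry in track A is 49.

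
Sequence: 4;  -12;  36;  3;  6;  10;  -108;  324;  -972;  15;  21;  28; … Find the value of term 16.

Positions follow the repeating pattern AAABBB; grouping by letter gives 2 tracks.
Track A = 4, -12, 36, -108, 324, -972: geometric with ratio -3.
Track B = 3, 6, 10, 15, 21, 28: triangular numbers n(n+1)/2 for n = 2, 3, ….
Position 16 falls in track B as its term 7, giving 36.

36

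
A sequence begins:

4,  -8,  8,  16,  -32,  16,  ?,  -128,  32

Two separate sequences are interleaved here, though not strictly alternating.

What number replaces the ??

Reading positions in blocks of 3 reveals the pattern AAB — 2 tracks woven together.
Track A: 4, -8, 16, -32, ?, -128. Geometric, ×-2 each step.
Track B: 8, 16, 32. Powers 2^3, 2^4, 2^5, ….
Track A's pattern makes the blank 64.

64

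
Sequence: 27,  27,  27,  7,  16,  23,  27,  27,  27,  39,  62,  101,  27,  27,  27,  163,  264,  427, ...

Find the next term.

27

Positions follow the repeating pattern AAABBB; grouping by letter gives 2 tracks.
Track A: 27, 27, 27, 27, 27, 27, 27, 27, 27 — constant 27.
Track B: 7, 16, 23, 39, 62, 101, 163, 264, 427 — a Fibonacci-like recurrence a_n = a_{n-1} + a_{n-2}.
Position 19 falls in track A as its term 10, giving 27.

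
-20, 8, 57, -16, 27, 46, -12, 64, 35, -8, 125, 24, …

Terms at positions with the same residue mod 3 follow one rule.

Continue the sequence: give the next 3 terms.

Taking every 3rd term gives 3 separate tracks.
Track A: -20, -16, -12, -8 — adding 4 each time.
Track B: 8, 27, 64, 125 — the cubes 2³, 3³, 4³, ….
Track C: 57, 46, 35, 24 — subtracting 11 each time.
The 13th slot belongs to track A; its 5th term is -4.
Position 14 falls in track B as its term 5, giving 216.
Position 15 → track C, term 5 = 13.

-4, 216, 13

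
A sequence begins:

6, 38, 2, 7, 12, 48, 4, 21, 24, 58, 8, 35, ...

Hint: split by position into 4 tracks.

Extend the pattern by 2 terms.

48, 68

The terms cycle through 4 interleaved subsequences.
Subsequence A = 6, 12, 24: multiplying by 2 each time.
Subsequence B = 38, 48, 58: arithmetic with common difference +10.
Subsequence C = 2, 4, 8: successive powers of 2.
Subsequence D = 7, 21, 35: arithmetic with common difference +14.
Position 13 falls in subsequence A as its term 4, giving 48.
Position 14 falls in subsequence B as its term 4, giving 68.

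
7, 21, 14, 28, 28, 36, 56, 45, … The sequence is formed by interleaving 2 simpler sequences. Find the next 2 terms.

112, 55

Odd-indexed and even-indexed terms follow separate rules.
Track A: 7, 14, 28, 56. Geometric, ×2 each step.
Track B: 21, 28, 36, 45. Triangular numbers n(n+1)/2 for n = 6, 7, ….
The 9th slot belongs to track A; its 5th term is 112.
The 10th slot belongs to track B; its 5th term is 55.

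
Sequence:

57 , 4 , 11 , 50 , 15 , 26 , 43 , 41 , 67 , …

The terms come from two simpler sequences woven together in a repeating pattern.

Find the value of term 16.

Reading positions in blocks of 3 reveals the pattern ABB — 2 tracks woven together.
Track A: 57, 50, 43 (arithmetic, step −7).
Track B: 4, 11, 15, 26, 41, 67 (a Fibonacci-like recurrence a_n = a_{n-1} + a_{n-2}).
Position 16 falls in track A as its term 6, giving 22.

22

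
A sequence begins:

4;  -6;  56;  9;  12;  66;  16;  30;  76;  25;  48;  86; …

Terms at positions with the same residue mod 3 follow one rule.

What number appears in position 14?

Split by position mod 3 into 3 tracks.
Stream A is 4, 9, 16, 25, which is consecutive squares n² from n = 2.
Stream B is -6, 12, 30, 48, which is adding 18 each time.
Stream C is 56, 66, 76, 86, which is linear: a_n = 46 + 10·n.
Term 14 comes from stream B (its 5th entry): 66.

66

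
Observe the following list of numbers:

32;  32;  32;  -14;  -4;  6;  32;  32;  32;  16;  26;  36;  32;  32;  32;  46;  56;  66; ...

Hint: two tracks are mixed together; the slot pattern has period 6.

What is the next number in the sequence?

Reading positions in blocks of 6 reveals the pattern AAABBB — 2 tracks woven together.
Track A = 32, 32, 32, 32, 32, 32, 32, 32, 32: constant 32.
Track B = -14, -4, 6, 16, 26, 36, 46, 56, 66: arithmetic with common difference +10.
The 19th slot belongs to track A; its 10th term is 32.

32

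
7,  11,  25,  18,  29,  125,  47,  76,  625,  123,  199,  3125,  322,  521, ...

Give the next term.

15625

The slot pattern repeats as AAB (period 3), so there are 2 interleaved tracks.
Track A: 7, 11, 18, 29, 47, 76, 123, 199, 322, 521. Fibonacci-style (each term is the sum of the two before it).
Track B: 25, 125, 625, 3125. Powers of 5.
Position 15 → track B, term 5 = 15625.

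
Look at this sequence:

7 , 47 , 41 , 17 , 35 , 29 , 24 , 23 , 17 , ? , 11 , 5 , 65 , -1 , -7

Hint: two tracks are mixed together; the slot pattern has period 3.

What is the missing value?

Positions follow the repeating pattern ABB; grouping by letter gives 2 tracks.
Track A is 7, 17, 24, ?, 65, which is a Fibonacci-like recurrence a_n = a_{n-1} + a_{n-2}.
Track B is 47, 41, 35, 29, 23, 17, 11, 5, -1, -7, which is arithmetic, step −6.
Track A's pattern makes the blank 41.

41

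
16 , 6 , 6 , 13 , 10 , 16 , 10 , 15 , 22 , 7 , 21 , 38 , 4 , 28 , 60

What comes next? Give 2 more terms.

Split by position mod 3: positions 1, 4, 7, … form one track, and each other residue class forms its own.
Track A = 16, 13, 10, 7, 4: linear: a_n = 19 − 3·n.
Track B = 6, 10, 15, 21, 28: triangular numbers n(n+1)/2 for n = 3, 4, ….
Track C = 6, 16, 22, 38, 60: each term equals the sum of the previous two.
Term 16 comes from track A (its 6th entry): 1.
The 17th slot belongs to track B; its 6th term is 36.

1, 36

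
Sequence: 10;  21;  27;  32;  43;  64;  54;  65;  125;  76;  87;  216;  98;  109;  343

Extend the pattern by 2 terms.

Reading positions in blocks of 3 reveals the pattern AAB — 2 tracks woven together.
Stream A: 10, 21, 32, 43, 54, 65, 76, 87, 98, 109 — adding 11 each time.
Stream B: 27, 64, 125, 216, 343 — the cubes 3³, 4³, 5³, ….
Term 16 comes from stream A (its 11th entry): 120.
Position 17 → stream A, term 12 = 131.

120, 131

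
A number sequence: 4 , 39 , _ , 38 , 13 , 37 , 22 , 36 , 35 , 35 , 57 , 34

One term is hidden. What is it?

9

Odd-indexed and even-indexed terms follow separate rules.
Track A: 4, ?, 13, 22, 35, 57 (each term equals the sum of the previous two).
Track B: 39, 38, 37, 36, 35, 34 (linear: a_n = 40 − n).
The gap is track A's term 2; the rule gives 9.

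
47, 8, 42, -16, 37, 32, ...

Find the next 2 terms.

32, -64

The terms cycle through 2 interleaved subsequences.
Track A: 47, 42, 37 (linear: a_n = 52 − 5·n).
Track B: 8, -16, 32 (geometric with ratio -2).
The 7th slot belongs to track A; its 4th term is 32.
Position 8 → track B, term 4 = -64.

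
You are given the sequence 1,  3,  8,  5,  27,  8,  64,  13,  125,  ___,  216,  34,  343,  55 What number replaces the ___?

21

Odd-indexed and even-indexed terms follow separate rules.
Subsequence A is 1, 8, 27, 64, 125, 216, 343, which is consecutive cubes n³ from n = 1.
Subsequence B is 3, 5, 8, 13, ?, 34, 55, which is Fibonacci-style (each term is the sum of the two before it).
So the missing entry in subsequence B is 21.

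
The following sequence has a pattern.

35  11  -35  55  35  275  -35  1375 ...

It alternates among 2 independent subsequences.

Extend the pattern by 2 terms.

Taking every 2nd term gives 2 separate tracks.
Stream A = 35, -35, 35, -35: alternating ±35.
Stream B = 11, 55, 275, 1375: geometric with ratio 5.
The 9th slot belongs to stream A; its 5th term is 35.
Term 10 comes from stream B (its 5th entry): 6875.

35, 6875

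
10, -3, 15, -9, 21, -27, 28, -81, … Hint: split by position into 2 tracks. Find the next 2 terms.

Odd-indexed and even-indexed terms follow separate rules.
Track A = 10, 15, 21, 28: triangular numbers starting at T_4.
Track B = -3, -9, -27, -81: geometric, ×3 each step.
The 9th slot belongs to track A; its 5th term is 36.
Position 10 → track B, term 5 = -243.

36, -243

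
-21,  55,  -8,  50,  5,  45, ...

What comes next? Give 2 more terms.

Split by position mod 2 into 2 tracks.
Track A: -21, -8, 5 — linear: a_n = -34 + 13·n.
Track B: 55, 50, 45 — linear: a_n = 60 − 5·n.
The 7th slot belongs to track A; its 4th term is 18.
The 8th slot belongs to track B; its 4th term is 40.

18, 40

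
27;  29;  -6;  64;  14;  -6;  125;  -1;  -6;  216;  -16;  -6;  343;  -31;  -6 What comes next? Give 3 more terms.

512, -46, -6

Split by position mod 3 into 3 tracks.
Track A: 27, 64, 125, 216, 343 (perfect cubes starting at 3³).
Track B: 29, 14, -1, -16, -31 (linear: a_n = 44 − 15·n).
Track C: -6, -6, -6, -6, -6 (the constant sequence -6).
Term 16 comes from track A (its 6th entry): 512.
Position 17 falls in track B as its term 6, giving -46.
The 18th slot belongs to track C; its 6th term is -6.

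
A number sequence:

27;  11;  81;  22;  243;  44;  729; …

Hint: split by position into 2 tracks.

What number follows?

Taking every 2nd term gives 2 separate tracks.
Track A = 27, 81, 243, 729: powers 3^3, 3^4, 3^5, ….
Track B = 11, 22, 44: multiplying by 2 each time.
Position 8 falls in track B as its term 4, giving 88.

88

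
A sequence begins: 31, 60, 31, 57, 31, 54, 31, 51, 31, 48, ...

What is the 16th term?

Positions 1, 3, 5, … form one subsequence and positions 2, 4, 6, … form another.
Stream A: 31, 31, 31, 31, 31 (the constant sequence 31).
Stream B: 60, 57, 54, 51, 48 (arithmetic with common difference −3).
The 16th slot belongs to stream B; its 8th term is 39.

39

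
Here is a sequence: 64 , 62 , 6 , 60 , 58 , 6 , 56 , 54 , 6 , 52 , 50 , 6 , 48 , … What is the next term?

Reading positions in blocks of 3 reveals the pattern AAB — 2 tracks woven together.
Track A is 64, 62, 60, 58, 56, 54, 52, 50, 48, which is linear: a_n = 66 − 2·n.
Track B is 6, 6, 6, 6, which is always 6.
The 14th slot belongs to track A; its 10th term is 46.

46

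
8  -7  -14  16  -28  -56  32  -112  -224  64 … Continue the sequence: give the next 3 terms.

Positions follow the repeating pattern ABB; grouping by letter gives 2 tracks.
Track A: 8, 16, 32, 64. Powers of 2.
Track B: -7, -14, -28, -56, -112, -224. Geometric with ratio 2.
Position 11 → track B, term 7 = -448.
Position 12 → track B, term 8 = -896.
Position 13 falls in track A as its term 5, giving 128.

-448, -896, 128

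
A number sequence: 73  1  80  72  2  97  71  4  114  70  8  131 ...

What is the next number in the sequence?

69

Split by position mod 3: positions 1, 4, 7, … form one track, and each other residue class forms its own.
Stream A is 73, 72, 71, 70, which is arithmetic, step −1.
Stream B is 1, 2, 4, 8, which is powers of 2.
Stream C is 80, 97, 114, 131, which is adding 17 each time.
Term 13 comes from stream A (its 5th entry): 69.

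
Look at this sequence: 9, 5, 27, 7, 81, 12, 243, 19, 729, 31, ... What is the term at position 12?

Positions 1, 3, 5, … form one subsequence and positions 2, 4, 6, … form another.
Stream A: 9, 27, 81, 243, 729. Powers 3^2, 3^3, 3^4, ….
Stream B: 5, 7, 12, 19, 31. A Fibonacci-like recurrence a_n = a_{n-1} + a_{n-2}.
The 12th slot belongs to stream B; its 6th term is 50.

50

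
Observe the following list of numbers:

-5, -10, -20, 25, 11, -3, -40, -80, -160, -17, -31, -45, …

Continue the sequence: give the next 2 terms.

The slot pattern repeats as AAABBB (period 6), so there are 2 interleaved tracks.
Track A = -5, -10, -20, -40, -80, -160: geometric, ×2 each step.
Track B = 25, 11, -3, -17, -31, -45: subtracting 14 each time.
The 13th slot belongs to track A; its 7th term is -320.
The 14th slot belongs to track A; its 8th term is -640.

-320, -640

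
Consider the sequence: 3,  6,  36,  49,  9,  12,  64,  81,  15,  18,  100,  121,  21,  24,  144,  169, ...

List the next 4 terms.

Reading positions in blocks of 4 reveals the pattern AABB — 2 tracks woven together.
Subsequence A: 3, 6, 9, 12, 15, 18, 21, 24 (adding 3 each time).
Subsequence B: 36, 49, 64, 81, 100, 121, 144, 169 (the squares 6², 7², 8², …).
Position 17 → subsequence A, term 9 = 27.
Term 18 comes from subsequence A (its 10th entry): 30.
The 19th slot belongs to subsequence B; its 9th term is 196.
Position 20 → subsequence B, term 10 = 225.

27, 30, 196, 225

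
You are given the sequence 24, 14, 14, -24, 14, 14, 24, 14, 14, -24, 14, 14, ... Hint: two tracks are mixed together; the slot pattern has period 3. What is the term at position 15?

14

Positions follow the repeating pattern ABB; grouping by letter gives 2 tracks.
Track A: 24, -24, 24, -24 — oscillating between 24 and -24.
Track B: 14, 14, 14, 14, 14, 14, 14, 14 — the constant sequence 14.
Position 15 falls in track B as its term 10, giving 14.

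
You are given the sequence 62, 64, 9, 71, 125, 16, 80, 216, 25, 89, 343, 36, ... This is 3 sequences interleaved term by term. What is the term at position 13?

98

Split by position mod 3 into 3 tracks.
Subsequence A: 62, 71, 80, 89. Arithmetic with common difference +9.
Subsequence B: 64, 125, 216, 343. Perfect cubes starting at 4³.
Subsequence C: 9, 16, 25, 36. Consecutive squares n² from n = 3.
Term 13 comes from subsequence A (its 5th entry): 98.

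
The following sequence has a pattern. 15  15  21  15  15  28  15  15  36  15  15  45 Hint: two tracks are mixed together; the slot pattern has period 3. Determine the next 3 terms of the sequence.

Reading positions in blocks of 3 reveals the pattern AAB — 2 tracks woven together.
Track A: 15, 15, 15, 15, 15, 15, 15, 15 — always 15.
Track B: 21, 28, 36, 45 — triangular numbers starting at T_6.
The 13th slot belongs to track A; its 9th term is 15.
Term 14 comes from track A (its 10th entry): 15.
Term 15 comes from track B (its 5th entry): 55.

15, 15, 55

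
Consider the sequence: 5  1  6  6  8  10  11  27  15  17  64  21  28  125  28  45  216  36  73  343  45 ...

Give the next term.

Split by position mod 3: positions 1, 4, 7, … form one track, and each other residue class forms its own.
Track A: 5, 6, 11, 17, 28, 45, 73 (each term equals the sum of the previous two).
Track B: 1, 8, 27, 64, 125, 216, 343 (the cubes 1³, 2³, 3³, …).
Track C: 6, 10, 15, 21, 28, 36, 45 (the triangular numbers T_3, T_4, …).
The 22nd slot belongs to track A; its 8th term is 118.

118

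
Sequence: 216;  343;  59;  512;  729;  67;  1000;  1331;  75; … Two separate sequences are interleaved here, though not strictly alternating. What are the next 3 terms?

Reading positions in blocks of 3 reveals the pattern AAB — 2 tracks woven together.
Track A: 216, 343, 512, 729, 1000, 1331 (the cubes 6³, 7³, 8³, …).
Track B: 59, 67, 75 (arithmetic, step +8).
The 10th slot belongs to track A; its 7th term is 1728.
Position 11 falls in track A as its term 8, giving 2197.
The 12th slot belongs to track B; its 4th term is 83.

1728, 2197, 83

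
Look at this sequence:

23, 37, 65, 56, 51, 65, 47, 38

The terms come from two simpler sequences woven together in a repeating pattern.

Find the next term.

79

Positions follow the repeating pattern AABB; grouping by letter gives 2 tracks.
Track A: 23, 37, 51, 65 — arithmetic with common difference +14.
Track B: 65, 56, 47, 38 — arithmetic, step −9.
Position 9 → track A, term 5 = 79.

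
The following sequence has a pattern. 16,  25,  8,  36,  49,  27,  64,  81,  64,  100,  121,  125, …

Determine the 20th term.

289

Reading positions in blocks of 3 reveals the pattern AAB — 2 tracks woven together.
Subsequence A = 16, 25, 36, 49, 64, 81, 100, 121: perfect squares starting at 4².
Subsequence B = 8, 27, 64, 125: consecutive cubes n³ from n = 2.
Position 20 → subsequence A, term 14 = 289.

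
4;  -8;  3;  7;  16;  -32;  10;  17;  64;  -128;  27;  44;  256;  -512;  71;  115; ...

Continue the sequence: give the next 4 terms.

The slot pattern repeats as AABB (period 4), so there are 2 interleaved tracks.
Track A = 4, -8, 16, -32, 64, -128, 256, -512: geometric, ×-2 each step.
Track B = 3, 7, 10, 17, 27, 44, 71, 115: each term equals the sum of the previous two.
Position 17 falls in track A as its term 9, giving 1024.
The 18th slot belongs to track A; its 10th term is -2048.
The 19th slot belongs to track B; its 9th term is 186.
Term 20 comes from track B (its 10th entry): 301.

1024, -2048, 186, 301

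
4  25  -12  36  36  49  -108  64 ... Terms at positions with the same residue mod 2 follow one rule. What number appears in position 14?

Split by position mod 2 into 2 tracks.
Subsequence A is 4, -12, 36, -108, which is multiplying by -3 each time.
Subsequence B is 25, 36, 49, 64, which is perfect squares starting at 5².
Position 14 → subsequence B, term 7 = 121.

121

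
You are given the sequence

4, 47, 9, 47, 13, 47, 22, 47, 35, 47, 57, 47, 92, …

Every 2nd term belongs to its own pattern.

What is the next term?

Positions 1, 3, 5, … form one subsequence and positions 2, 4, 6, … form another.
Stream A: 4, 9, 13, 22, 35, 57, 92. A Fibonacci-like recurrence a_n = a_{n-1} + a_{n-2}.
Stream B: 47, 47, 47, 47, 47, 47. The constant sequence 47.
Position 14 → stream B, term 7 = 47.

47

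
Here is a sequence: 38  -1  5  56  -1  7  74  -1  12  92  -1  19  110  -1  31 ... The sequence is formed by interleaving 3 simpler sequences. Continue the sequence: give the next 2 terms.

Split by position mod 3 into 3 tracks.
Track A: 38, 56, 74, 92, 110 (arithmetic, step +18).
Track B: -1, -1, -1, -1, -1 (constant -1).
Track C: 5, 7, 12, 19, 31 (each term equals the sum of the previous two).
Position 16 → track A, term 6 = 128.
The 17th slot belongs to track B; its 6th term is -1.

128, -1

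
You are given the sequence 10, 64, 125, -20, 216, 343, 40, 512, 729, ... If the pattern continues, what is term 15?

2197

Positions follow the repeating pattern ABB; grouping by letter gives 2 tracks.
Track A is 10, -20, 40, which is geometric with ratio -2.
Track B is 64, 125, 216, 343, 512, 729, which is the cubes 4³, 5³, 6³, ….
Position 15 falls in track B as its term 10, giving 2197.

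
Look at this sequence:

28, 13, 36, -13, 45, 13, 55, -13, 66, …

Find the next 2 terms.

13, 78

Odd-indexed and even-indexed terms follow separate rules.
Track A = 28, 36, 45, 55, 66: triangular numbers starting at T_7.
Track B = 13, -13, 13, -13: alternating ±13.
The 10th slot belongs to track B; its 5th term is 13.
Term 11 comes from track A (its 6th entry): 78.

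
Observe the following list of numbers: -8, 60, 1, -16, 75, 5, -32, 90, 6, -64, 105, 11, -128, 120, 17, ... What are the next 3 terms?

Read the sequence 3 terms at a time; column i is its own pattern.
Track A: -8, -16, -32, -64, -128 — geometric, ×2 each step.
Track B: 60, 75, 90, 105, 120 — linear: a_n = 45 + 15·n.
Track C: 1, 5, 6, 11, 17 — each term equals the sum of the previous two.
Position 16 falls in track A as its term 6, giving -256.
Term 17 comes from track B (its 6th entry): 135.
Position 18 → track C, term 6 = 28.

-256, 135, 28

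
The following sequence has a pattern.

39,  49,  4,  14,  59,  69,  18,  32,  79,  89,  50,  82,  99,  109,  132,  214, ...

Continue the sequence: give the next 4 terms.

119, 129, 346, 560

Positions follow the repeating pattern AABB; grouping by letter gives 2 tracks.
Track A: 39, 49, 59, 69, 79, 89, 99, 109. Arithmetic, step +10.
Track B: 4, 14, 18, 32, 50, 82, 132, 214. A Fibonacci-like recurrence a_n = a_{n-1} + a_{n-2}.
The 17th slot belongs to track A; its 9th term is 119.
Position 18 → track A, term 10 = 129.
The 19th slot belongs to track B; its 9th term is 346.
The 20th slot belongs to track B; its 10th term is 560.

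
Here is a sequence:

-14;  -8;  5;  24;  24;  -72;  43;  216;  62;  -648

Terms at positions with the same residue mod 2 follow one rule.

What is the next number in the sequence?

81

Taking every 2nd term gives 2 separate tracks.
Stream A: -14, 5, 24, 43, 62 — arithmetic with common difference +19.
Stream B: -8, 24, -72, 216, -648 — geometric with ratio -3.
The 11th slot belongs to stream A; its 6th term is 81.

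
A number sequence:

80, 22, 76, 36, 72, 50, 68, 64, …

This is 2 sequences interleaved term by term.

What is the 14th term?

Taking every 2nd term gives 2 separate tracks.
Subsequence A = 80, 76, 72, 68: subtracting 4 each time.
Subsequence B = 22, 36, 50, 64: arithmetic, step +14.
Position 14 falls in subsequence B as its term 7, giving 106.

106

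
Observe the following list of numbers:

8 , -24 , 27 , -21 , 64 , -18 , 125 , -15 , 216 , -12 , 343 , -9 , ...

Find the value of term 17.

1000

Positions 1, 3, 5, … form one subsequence and positions 2, 4, 6, … form another.
Stream A: 8, 27, 64, 125, 216, 343. Consecutive cubes n³ from n = 2.
Stream B: -24, -21, -18, -15, -12, -9. Arithmetic with common difference +3.
Position 17 falls in stream A as its term 9, giving 1000.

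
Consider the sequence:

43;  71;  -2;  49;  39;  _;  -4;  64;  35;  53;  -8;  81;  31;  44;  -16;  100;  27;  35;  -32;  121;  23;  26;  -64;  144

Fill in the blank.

62

Split by position mod 4: positions 1, 5, 9, … form one track, and each other residue class forms its own.
Stream A = 43, 39, 35, 31, 27, 23: arithmetic with common difference −4.
Stream B = 71, ?, 53, 44, 35, 26: linear: a_n = 80 − 9·n.
Stream C = -2, -4, -8, -16, -32, -64: geometric with ratio 2.
Stream D = 49, 64, 81, 100, 121, 144: perfect squares starting at 7².
Stream B's pattern makes the blank 62.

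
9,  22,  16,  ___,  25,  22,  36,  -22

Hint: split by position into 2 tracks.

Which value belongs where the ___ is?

-22

Split by position mod 2 into 2 tracks.
Track A: 9, 16, 25, 36 — perfect squares starting at 3².
Track B: 22, ?, 22, -22 — oscillating between 22 and -22.
Track B's pattern makes the blank -22.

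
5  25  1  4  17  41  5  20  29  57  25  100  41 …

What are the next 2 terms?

73, 125

The terms cycle through 4 interleaved subsequences.
Track A: 5, 17, 29, 41. Adding 12 each time.
Track B: 25, 41, 57. Adding 16 each time.
Track C: 1, 5, 25. Powers of 5.
Track D: 4, 20, 100. Multiplying by 5 each time.
Position 14 falls in track B as its term 4, giving 73.
Position 15 falls in track C as its term 4, giving 125.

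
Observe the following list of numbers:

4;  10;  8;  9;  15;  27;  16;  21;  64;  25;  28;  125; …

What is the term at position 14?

36

Split by position mod 3 into 3 tracks.
Subsequence A = 4, 9, 16, 25: consecutive squares n² from n = 2.
Subsequence B = 10, 15, 21, 28: triangular numbers n(n+1)/2 for n = 4, 5, ….
Subsequence C = 8, 27, 64, 125: the cubes 2³, 3³, 4³, ….
Position 14 falls in subsequence B as its term 5, giving 36.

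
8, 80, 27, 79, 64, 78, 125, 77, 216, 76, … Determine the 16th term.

73

Odd-indexed and even-indexed terms follow separate rules.
Subsequence A: 8, 27, 64, 125, 216 — consecutive cubes n³ from n = 2.
Subsequence B: 80, 79, 78, 77, 76 — linear: a_n = 81 − n.
Position 16 falls in subsequence B as its term 8, giving 73.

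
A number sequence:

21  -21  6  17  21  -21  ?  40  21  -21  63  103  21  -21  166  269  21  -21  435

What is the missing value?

Positions follow the repeating pattern AABB; grouping by letter gives 2 tracks.
Track A: 21, -21, 21, -21, 21, -21, 21, -21, 21, -21 — alternating ±21.
Track B: 6, 17, ?, 40, 63, 103, 166, 269, 435 — each term equals the sum of the previous two.
Track B's pattern makes the blank 23.

23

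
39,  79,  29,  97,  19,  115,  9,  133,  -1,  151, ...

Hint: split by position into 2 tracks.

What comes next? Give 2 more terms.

Positions 1, 3, 5, … form one subsequence and positions 2, 4, 6, … form another.
Track A = 39, 29, 19, 9, -1: subtracting 10 each time.
Track B = 79, 97, 115, 133, 151: arithmetic, step +18.
The 11th slot belongs to track A; its 6th term is -11.
Position 12 falls in track B as its term 6, giving 169.

-11, 169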